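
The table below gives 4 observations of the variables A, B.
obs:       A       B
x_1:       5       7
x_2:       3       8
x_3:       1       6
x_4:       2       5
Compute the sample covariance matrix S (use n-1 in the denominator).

Step 1 — column means:
  mean(A) = (5 + 3 + 1 + 2) / 4 = 11/4 = 2.75
  mean(B) = (7 + 8 + 6 + 5) / 4 = 26/4 = 6.5

Step 2 — sample covariance S[i,j] = (1/(n-1)) · Σ_k (x_{k,i} - mean_i) · (x_{k,j} - mean_j), with n-1 = 3.
  S[A,A] = ((2.25)·(2.25) + (0.25)·(0.25) + (-1.75)·(-1.75) + (-0.75)·(-0.75)) / 3 = 8.75/3 = 2.9167
  S[A,B] = ((2.25)·(0.5) + (0.25)·(1.5) + (-1.75)·(-0.5) + (-0.75)·(-1.5)) / 3 = 3.5/3 = 1.1667
  S[B,B] = ((0.5)·(0.5) + (1.5)·(1.5) + (-0.5)·(-0.5) + (-1.5)·(-1.5)) / 3 = 5/3 = 1.6667

S is symmetric (S[j,i] = S[i,j]). Assembling:

S = [[2.9167, 1.1667],
 [1.1667, 1.6667]]


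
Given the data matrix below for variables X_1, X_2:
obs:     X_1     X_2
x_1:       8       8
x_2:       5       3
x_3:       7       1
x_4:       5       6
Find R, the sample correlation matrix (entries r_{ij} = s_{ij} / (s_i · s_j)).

Step 1 — column means:
  mean(X_1) = (8 + 5 + 7 + 5) / 4 = 25/4 = 6.25
  mean(X_2) = (8 + 3 + 1 + 6) / 4 = 18/4 = 4.5

Step 2 — sample variances and covariances s[i,j] = (1/(n-1)) · Σ_k (x_{k,i} - mean_i) · (x_{k,j} - mean_j), with n-1 = 3:
  s[X_1,X_1] = ((1.75)·(1.75) + (-1.25)·(-1.25) + (0.75)·(0.75) + (-1.25)·(-1.25)) / 3 = 6.75/3 = 2.25
  s[X_1,X_2] = ((1.75)·(3.5) + (-1.25)·(-1.5) + (0.75)·(-3.5) + (-1.25)·(1.5)) / 3 = 3.5/3 = 1.1667
  s[X_2,X_2] = ((3.5)·(3.5) + (-1.5)·(-1.5) + (-3.5)·(-3.5) + (1.5)·(1.5)) / 3 = 29/3 = 9.6667
  Sample standard deviations s_i = √(s[i,i]):
  s(X_1) = √(2.25) = 1.5
  s(X_2) = √(9.6667) = 3.1091

Step 3 — r_{ij} = s_{ij} / (s_i · s_j):
  r[X_1,X_1] = 1 (diagonal).
  r[X_1,X_2] = 1.1667 / (1.5 · 3.1091) = 1.1667 / 4.6637 = 0.2502
  r[X_2,X_2] = 1 (diagonal).

R is symmetric with unit diagonal. Assembling:

R = [[1, 0.2502],
 [0.2502, 1]]


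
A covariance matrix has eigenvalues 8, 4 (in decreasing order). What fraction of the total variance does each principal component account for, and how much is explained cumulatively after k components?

Step 1 — total variance = trace(Sigma) = Σ λ_i = 8 + 4 = 12.

Step 2 — fraction explained by component i = λ_i / Σ λ:
  PC1: 8/12 = 0.6667
  PC2: 4/12 = 0.3333

Step 3 — cumulative fraction after k components = (λ_1 + ... + λ_k) / Σ λ:
  k = 1: 8/12 = 0.6667
  k = 2: (8 + 4)/12 = 12/12 = 1

Summary (fraction, with percent):

explained: PC1 0.6667 (66.67%), PC2 0.3333 (33.33%);  cumulative: 0.6667, 1


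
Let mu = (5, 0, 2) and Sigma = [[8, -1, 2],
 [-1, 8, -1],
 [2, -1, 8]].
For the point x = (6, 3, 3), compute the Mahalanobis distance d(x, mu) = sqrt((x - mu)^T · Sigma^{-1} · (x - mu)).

Step 1 — centre the observation: (x - mu) = (1, 3, 1).

Step 2 — invert Sigma (cofactor / det for 3×3, or solve directly):
  Sigma^{-1} = [[0.1346, 0.0128, -0.0321],
 [0.0128, 0.1282, 0.0128],
 [-0.0321, 0.0128, 0.1346]].

Step 3 — form the quadratic (x - mu)^T · Sigma^{-1} · (x - mu):
  Sigma^{-1} · (x - mu) = (0.141, 0.4103, 0.141).
  (x - mu)^T · [Sigma^{-1} · (x - mu)] = (1)·(0.141) + (3)·(0.4103) + (1)·(0.141) = 1.5128.

Step 4 — take square root: d = √(1.5128) ≈ 1.23.

d(x, mu) = √(1.5128) ≈ 1.23


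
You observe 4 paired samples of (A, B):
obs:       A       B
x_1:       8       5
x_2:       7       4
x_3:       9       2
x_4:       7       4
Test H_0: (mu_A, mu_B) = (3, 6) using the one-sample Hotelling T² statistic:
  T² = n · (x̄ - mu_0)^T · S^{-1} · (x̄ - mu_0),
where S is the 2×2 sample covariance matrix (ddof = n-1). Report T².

Step 1 — sample mean vector:
  mean(A) = (8 + 7 + 9 + 7) / 4 = 31/4 = 7.75
  mean(B) = (5 + 4 + 2 + 4) / 4 = 15/4 = 3.75
  x̄ = (7.75, 3.75),  deviation x̄ - mu_0 = (7.75, 3.75) - (3, 6) = (4.75, -2.25).

Step 2 — sample covariance matrix, S[i,j] = (1/(n-1)) · Σ_k (x_{k,i} - mean_i) · (x_{k,j} - mean_j), divisor n-1 = 3:
  S[A,A] = ((0.25)·(0.25) + (-0.75)·(-0.75) + (1.25)·(1.25) + (-0.75)·(-0.75)) / 3 = 2.75/3 = 0.9167
  S[A,B] = ((0.25)·(1.25) + (-0.75)·(0.25) + (1.25)·(-1.75) + (-0.75)·(0.25)) / 3 = -2.25/3 = -0.75
  S[B,B] = ((1.25)·(1.25) + (0.25)·(0.25) + (-1.75)·(-1.75) + (0.25)·(0.25)) / 3 = 4.75/3 = 1.5833
  S = [[0.9167, -0.75],
 [-0.75, 1.5833]].

Step 3 — invert S. det(S) = 0.9167·1.5833 - (-0.75)² = 0.8889.
  S^{-1} = (1/det) · [[d, -b], [-b, a]] = [[1.7813, 0.8438],
 [0.8438, 1.0313]].

Step 4 — quadratic form (x̄ - mu_0)^T · S^{-1} · (x̄ - mu_0):
  S^{-1} · (x̄ - mu_0) = (6.5625, 1.6875),
  (x̄ - mu_0)^T · [...] = (4.75)·(6.5625) + (-2.25)·(1.6875) = 27.375.

Step 5 — scale by n: T² = 4 · 27.375 = 109.5.

T² ≈ 109.5


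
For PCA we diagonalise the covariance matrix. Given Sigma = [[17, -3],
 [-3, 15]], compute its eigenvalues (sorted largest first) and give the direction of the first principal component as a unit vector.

Step 1 — characteristic polynomial of 2×2 Sigma:
  det(Sigma - λI) = λ² - trace · λ + det = 0.
  trace = 17 + 15 = 32, det = 17·15 - (-3)² = 246.
Step 2 — discriminant:
  Δ = trace² - 4·det = 1024 - 984 = 40.
Step 3 — eigenvalues:
  λ = (trace ± √Δ)/2 = (32 ± 6.3246)/2,
  λ_1 = 19.1623,  λ_2 = 12.8377.

Step 4 — unit eigenvector for λ_1: solve (Sigma - λ_1 I)v = 0. First row:
  (17 - 19.1623)·v_x + (-3)·v_y = 0, i.e. (-2.1623)·v_x + (-3)·v_y = 0,
  so v ∝ (b, λ_1 - a) = (-3, 2.1623); multiply by -1 so the first entry is positive: u = (3, -2.1623).
  ||u|| = √((3)² + (-2.1623)²) = √(13.6754) ≈ 3.698,
  v_1 = u/||u|| ≈ (0.8112, -0.5847) (||v_1|| = 1).

λ_1 = 19.1623,  λ_2 = 12.8377;  v_1 ≈ (0.8112, -0.5847)


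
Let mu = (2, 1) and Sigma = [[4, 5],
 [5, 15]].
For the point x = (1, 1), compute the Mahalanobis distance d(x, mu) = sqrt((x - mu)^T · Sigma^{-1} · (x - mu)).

Step 1 — centre the observation: (x - mu) = (-1, 0).

Step 2 — invert Sigma. det(Sigma) = 4·15 - (5)² = 35.
  Sigma^{-1} = (1/det) · [[d, -b], [-b, a]] = [[0.4286, -0.1429],
 [-0.1429, 0.1143]].

Step 3 — form the quadratic (x - mu)^T · Sigma^{-1} · (x - mu):
  Sigma^{-1} · (x - mu) = (-0.4286, 0.1429).
  (x - mu)^T · [Sigma^{-1} · (x - mu)] = (-1)·(-0.4286) + (0)·(0.1429) = 0.4286.

Step 4 — take square root: d = √(0.4286) ≈ 0.6547.

d(x, mu) = √(0.4286) ≈ 0.6547


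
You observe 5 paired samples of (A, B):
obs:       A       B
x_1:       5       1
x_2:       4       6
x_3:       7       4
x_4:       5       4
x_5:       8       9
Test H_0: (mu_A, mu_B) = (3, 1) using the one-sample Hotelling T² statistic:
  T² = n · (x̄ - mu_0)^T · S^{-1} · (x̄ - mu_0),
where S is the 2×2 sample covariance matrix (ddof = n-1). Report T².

Step 1 — sample mean vector:
  mean(A) = (5 + 4 + 7 + 5 + 8) / 5 = 29/5 = 5.8
  mean(B) = (1 + 6 + 4 + 4 + 9) / 5 = 24/5 = 4.8
  x̄ = (5.8, 4.8),  deviation x̄ - mu_0 = (5.8, 4.8) - (3, 1) = (2.8, 3.8).

Step 2 — sample covariance matrix, S[i,j] = (1/(n-1)) · Σ_k (x_{k,i} - mean_i) · (x_{k,j} - mean_j), divisor n-1 = 4:
  S[A,A] = ((-0.8)·(-0.8) + (-1.8)·(-1.8) + (1.2)·(1.2) + (-0.8)·(-0.8) + (2.2)·(2.2)) / 4 = 10.8/4 = 2.7
  S[A,B] = ((-0.8)·(-3.8) + (-1.8)·(1.2) + (1.2)·(-0.8) + (-0.8)·(-0.8) + (2.2)·(4.2)) / 4 = 9.8/4 = 2.45
  S[B,B] = ((-3.8)·(-3.8) + (1.2)·(1.2) + (-0.8)·(-0.8) + (-0.8)·(-0.8) + (4.2)·(4.2)) / 4 = 34.8/4 = 8.7
  S = [[2.7, 2.45],
 [2.45, 8.7]].

Step 3 — invert S. det(S) = 2.7·8.7 - (2.45)² = 17.4875.
  S^{-1} = (1/det) · [[d, -b], [-b, a]] = [[0.4975, -0.1401],
 [-0.1401, 0.1544]].

Step 4 — quadratic form (x̄ - mu_0)^T · S^{-1} · (x̄ - mu_0):
  S^{-1} · (x̄ - mu_0) = (0.8606, 0.1944),
  (x̄ - mu_0)^T · [...] = (2.8)·(0.8606) + (3.8)·(0.1944) = 3.1485.

Step 5 — scale by n: T² = 5 · 3.1485 = 15.7427.

T² ≈ 15.7427


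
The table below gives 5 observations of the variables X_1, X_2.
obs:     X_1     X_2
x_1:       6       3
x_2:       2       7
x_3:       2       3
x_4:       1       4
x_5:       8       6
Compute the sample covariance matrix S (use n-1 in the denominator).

Step 1 — column means:
  mean(X_1) = (6 + 2 + 2 + 1 + 8) / 5 = 19/5 = 3.8
  mean(X_2) = (3 + 7 + 3 + 4 + 6) / 5 = 23/5 = 4.6

Step 2 — sample covariance S[i,j] = (1/(n-1)) · Σ_k (x_{k,i} - mean_i) · (x_{k,j} - mean_j), with n-1 = 4.
  S[X_1,X_1] = ((2.2)·(2.2) + (-1.8)·(-1.8) + (-1.8)·(-1.8) + (-2.8)·(-2.8) + (4.2)·(4.2)) / 4 = 36.8/4 = 9.2
  S[X_1,X_2] = ((2.2)·(-1.6) + (-1.8)·(2.4) + (-1.8)·(-1.6) + (-2.8)·(-0.6) + (4.2)·(1.4)) / 4 = 2.6/4 = 0.65
  S[X_2,X_2] = ((-1.6)·(-1.6) + (2.4)·(2.4) + (-1.6)·(-1.6) + (-0.6)·(-0.6) + (1.4)·(1.4)) / 4 = 13.2/4 = 3.3

S is symmetric (S[j,i] = S[i,j]). Assembling:

S = [[9.2, 0.65],
 [0.65, 3.3]]


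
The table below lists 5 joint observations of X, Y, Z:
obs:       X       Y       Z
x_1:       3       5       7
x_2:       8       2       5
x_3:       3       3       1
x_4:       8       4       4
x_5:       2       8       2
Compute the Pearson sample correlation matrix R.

Step 1 — column means:
  mean(X) = (3 + 8 + 3 + 8 + 2) / 5 = 24/5 = 4.8
  mean(Y) = (5 + 2 + 3 + 4 + 8) / 5 = 22/5 = 4.4
  mean(Z) = (7 + 5 + 1 + 4 + 2) / 5 = 19/5 = 3.8

Step 2 — sample variances and covariances s[i,j] = (1/(n-1)) · Σ_k (x_{k,i} - mean_i) · (x_{k,j} - mean_j), with n-1 = 4:
  s[X,X] = ((-1.8)·(-1.8) + (3.2)·(3.2) + (-1.8)·(-1.8) + (3.2)·(3.2) + (-2.8)·(-2.8)) / 4 = 34.8/4 = 8.7
  s[X,Y] = ((-1.8)·(0.6) + (3.2)·(-2.4) + (-1.8)·(-1.4) + (3.2)·(-0.4) + (-2.8)·(3.6)) / 4 = -17.6/4 = -4.4
  s[X,Z] = ((-1.8)·(3.2) + (3.2)·(1.2) + (-1.8)·(-2.8) + (3.2)·(0.2) + (-2.8)·(-1.8)) / 4 = 8.8/4 = 2.2
  s[Y,Y] = ((0.6)·(0.6) + (-2.4)·(-2.4) + (-1.4)·(-1.4) + (-0.4)·(-0.4) + (3.6)·(3.6)) / 4 = 21.2/4 = 5.3
  s[Y,Z] = ((0.6)·(3.2) + (-2.4)·(1.2) + (-1.4)·(-2.8) + (-0.4)·(0.2) + (3.6)·(-1.8)) / 4 = -3.6/4 = -0.9
  s[Z,Z] = ((3.2)·(3.2) + (1.2)·(1.2) + (-2.8)·(-2.8) + (0.2)·(0.2) + (-1.8)·(-1.8)) / 4 = 22.8/4 = 5.7
  Sample standard deviations s_i = √(s[i,i]):
  s(X) = √(8.7) = 2.9496
  s(Y) = √(5.3) = 2.3022
  s(Z) = √(5.7) = 2.3875

Step 3 — r_{ij} = s_{ij} / (s_i · s_j):
  r[X,X] = 1 (diagonal).
  r[X,Y] = -4.4 / (2.9496 · 2.3022) = -4.4 / 6.7904 = -0.648
  r[X,Z] = 2.2 / (2.9496 · 2.3875) = 2.2 / 7.042 = 0.3124
  r[Y,Y] = 1 (diagonal).
  r[Y,Z] = -0.9 / (2.3022 · 2.3875) = -0.9 / 5.4964 = -0.1637
  r[Z,Z] = 1 (diagonal).

R is symmetric with unit diagonal. Assembling:

R = [[1, -0.648, 0.3124],
 [-0.648, 1, -0.1637],
 [0.3124, -0.1637, 1]]


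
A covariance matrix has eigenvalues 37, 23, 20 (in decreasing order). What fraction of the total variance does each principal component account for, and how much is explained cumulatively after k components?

Step 1 — total variance = trace(Sigma) = Σ λ_i = 37 + 23 + 20 = 80.

Step 2 — fraction explained by component i = λ_i / Σ λ:
  PC1: 37/80 = 0.4625
  PC2: 23/80 = 0.2875
  PC3: 20/80 = 0.25

Step 3 — cumulative fraction after k components = (λ_1 + ... + λ_k) / Σ λ:
  k = 1: 37/80 = 0.4625
  k = 2: (37 + 23)/80 = 60/80 = 0.75
  k = 3: (37 + 23 + 20)/80 = 80/80 = 1

Summary (fraction, with percent):

explained: PC1 0.4625 (46.25%), PC2 0.2875 (28.75%), PC3 0.25 (25%);  cumulative: 0.4625, 0.75, 1


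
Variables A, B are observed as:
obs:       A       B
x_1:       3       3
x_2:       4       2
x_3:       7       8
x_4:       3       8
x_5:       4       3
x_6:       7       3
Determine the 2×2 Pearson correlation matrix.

Step 1 — column means:
  mean(A) = (3 + 4 + 7 + 3 + 4 + 7) / 6 = 28/6 = 4.6667
  mean(B) = (3 + 2 + 8 + 8 + 3 + 3) / 6 = 27/6 = 4.5

Step 2 — sample variances and covariances s[i,j] = (1/(n-1)) · Σ_k (x_{k,i} - mean_i) · (x_{k,j} - mean_j), with n-1 = 5:
  s[A,A] = ((-1.6667)·(-1.6667) + (-0.6667)·(-0.6667) + (2.3333)·(2.3333) + (-1.6667)·(-1.6667) + (-0.6667)·(-0.6667) + (2.3333)·(2.3333)) / 5 = 17.3333/5 = 3.4667
  s[A,B] = ((-1.6667)·(-1.5) + (-0.6667)·(-2.5) + (2.3333)·(3.5) + (-1.6667)·(3.5) + (-0.6667)·(-1.5) + (2.3333)·(-1.5)) / 5 = 4/5 = 0.8
  s[B,B] = ((-1.5)·(-1.5) + (-2.5)·(-2.5) + (3.5)·(3.5) + (3.5)·(3.5) + (-1.5)·(-1.5) + (-1.5)·(-1.5)) / 5 = 37.5/5 = 7.5
  Sample standard deviations s_i = √(s[i,i]):
  s(A) = √(3.4667) = 1.8619
  s(B) = √(7.5) = 2.7386

Step 3 — r_{ij} = s_{ij} / (s_i · s_j):
  r[A,A] = 1 (diagonal).
  r[A,B] = 0.8 / (1.8619 · 2.7386) = 0.8 / 5.099 = 0.1569
  r[B,B] = 1 (diagonal).

R is symmetric with unit diagonal. Assembling:

R = [[1, 0.1569],
 [0.1569, 1]]


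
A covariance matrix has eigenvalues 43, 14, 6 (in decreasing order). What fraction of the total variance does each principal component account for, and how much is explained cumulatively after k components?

Step 1 — total variance = trace(Sigma) = Σ λ_i = 43 + 14 + 6 = 63.

Step 2 — fraction explained by component i = λ_i / Σ λ:
  PC1: 43/63 = 0.6825
  PC2: 14/63 = 0.2222
  PC3: 6/63 = 0.0952

Step 3 — cumulative fraction after k components = (λ_1 + ... + λ_k) / Σ λ:
  k = 1: 43/63 = 0.6825
  k = 2: (43 + 14)/63 = 57/63 = 0.9048
  k = 3: (43 + 14 + 6)/63 = 63/63 = 1

Summary (fraction, with percent):

explained: PC1 0.6825 (68.25%), PC2 0.2222 (22.22%), PC3 0.0952 (9.52%);  cumulative: 0.6825, 0.9048, 1


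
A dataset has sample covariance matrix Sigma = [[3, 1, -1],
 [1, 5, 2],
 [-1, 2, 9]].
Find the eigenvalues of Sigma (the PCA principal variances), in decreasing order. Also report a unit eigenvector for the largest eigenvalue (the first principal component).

Step 1 — characteristic polynomial p(λ) = det(λI - Sigma) = λ³ - tr·λ² + c_1·λ - det, where tr = trace, c_1 = sum of the principal 2×2 minors, det = det(Sigma):
  tr = 3 + 5 + 9 = 17,
  c_1 = (3·5 - (1)²) + (3·9 - (-1)²) + (5·9 - (2)²) = 14 + 26 + 41 = 81,
  det = 3·(5·9 - (2)²) - (1)·((1)·9 - (2)·(-1)) + (-1)·((1)·(2) - 5·(-1)) = 3·(41) - (1)·(11) + (-1)·(7) = 105.
  So p(λ) = λ³ - 17λ² + 81λ - 105.
Step 2 — look for an integer root (rational root theorem: any rational root is an integer divisor of 105). Testing λ = 5:
  p(5) = 125 - 425 + 405 - 105 = 0  ✓
  Dividing out (λ - 5): p(λ) = (λ - 5)(λ² - 12λ + 21).
Step 3 — remaining eigenvalues from the quadratic λ² - 12λ + 21 = 0:
  Δ = 12² - 4·21 = 144 - 84 = 60,  λ = (12 ± √60)/2 = (12 ± 7.746)/2 ≈ 9.873 or 2.127.
  Sorted: λ_1 = 9.873,  λ_2 = 5,  λ_3 = 2.127  (check: sum = 17 = tr ✓).

Step 4 — unit eigenvector for λ_1 ≈ 9.873: v spans the null space of (Sigma - λ_1 I), whose rows are
  r_1 = (-6.873, 1, -1),  r_2 = (1, -4.873, 2),  r_3 = (-1, 2, -0.873).
  v is orthogonal to every row, so take v ∝ r_1 × r_2 = ((1)·(2) - (-1)·(-4.873), (-1)·(1) - (-6.873)·(2), (-6.873)·(-4.873) - (1)·(1)) ≈ (-2.873, 12.746, 32.4919).
  Rescale (multiply by -1 so the first nonzero entry is positive): u = (2.873, -12.746, -32.4919).
  ||u|| = √((2.873)² + (-12.746)² + (-32.4919)²) = √(1226.4394) ≈ 35.0206,  v_1 = u/||u|| ≈ (0.082, -0.364, -0.9278) (||v_1|| = 1).

λ_1 = 9.873,  λ_2 = 5,  λ_3 = 2.127;  v_1 ≈ (0.082, -0.364, -0.9278)


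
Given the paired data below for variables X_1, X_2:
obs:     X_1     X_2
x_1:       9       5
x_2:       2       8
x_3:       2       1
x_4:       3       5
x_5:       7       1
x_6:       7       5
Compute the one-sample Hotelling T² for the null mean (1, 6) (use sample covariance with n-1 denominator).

Step 1 — sample mean vector:
  mean(X_1) = (9 + 2 + 2 + 3 + 7 + 7) / 6 = 30/6 = 5
  mean(X_2) = (5 + 8 + 1 + 5 + 1 + 5) / 6 = 25/6 = 4.1667
  x̄ = (5, 4.1667),  deviation x̄ - mu_0 = (5, 4.1667) - (1, 6) = (4, -1.8333).

Step 2 — sample covariance matrix, S[i,j] = (1/(n-1)) · Σ_k (x_{k,i} - mean_i) · (x_{k,j} - mean_j), divisor n-1 = 5:
  S[X_1,X_1] = ((4)·(4) + (-3)·(-3) + (-3)·(-3) + (-2)·(-2) + (2)·(2) + (2)·(2)) / 5 = 46/5 = 9.2
  S[X_1,X_2] = ((4)·(0.8333) + (-3)·(3.8333) + (-3)·(-3.1667) + (-2)·(0.8333) + (2)·(-3.1667) + (2)·(0.8333)) / 5 = -5/5 = -1
  S[X_2,X_2] = ((0.8333)·(0.8333) + (3.8333)·(3.8333) + (-3.1667)·(-3.1667) + (0.8333)·(0.8333) + (-3.1667)·(-3.1667) + (0.8333)·(0.8333)) / 5 = 36.8333/5 = 7.3667
  S = [[9.2, -1],
 [-1, 7.3667]].

Step 3 — invert S. det(S) = 9.2·7.3667 - (-1)² = 66.7733.
  S^{-1} = (1/det) · [[d, -b], [-b, a]] = [[0.1103, 0.015],
 [0.015, 0.1378]].

Step 4 — quadratic form (x̄ - mu_0)^T · S^{-1} · (x̄ - mu_0):
  S^{-1} · (x̄ - mu_0) = (0.4138, -0.1927),
  (x̄ - mu_0)^T · [...] = (4)·(0.4138) + (-1.8333)·(-0.1927) = 2.0086.

Step 5 — scale by n: T² = 6 · 2.0086 = 12.0517.

T² ≈ 12.0517


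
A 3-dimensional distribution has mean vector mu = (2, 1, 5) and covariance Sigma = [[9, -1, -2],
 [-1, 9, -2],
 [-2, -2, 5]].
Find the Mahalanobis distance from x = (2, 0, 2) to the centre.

Step 1 — centre the observation: (x - mu) = (0, -1, -3).

Step 2 — invert Sigma (cofactor / det for 3×3, or solve directly):
  Sigma^{-1} = [[0.1281, 0.0281, 0.0625],
 [0.0281, 0.1281, 0.0625],
 [0.0625, 0.0625, 0.25]].

Step 3 — form the quadratic (x - mu)^T · Sigma^{-1} · (x - mu):
  Sigma^{-1} · (x - mu) = (-0.2156, -0.3156, -0.8125).
  (x - mu)^T · [Sigma^{-1} · (x - mu)] = (0)·(-0.2156) + (-1)·(-0.3156) + (-3)·(-0.8125) = 2.7531.

Step 4 — take square root: d = √(2.7531) ≈ 1.6593.

d(x, mu) = √(2.7531) ≈ 1.6593


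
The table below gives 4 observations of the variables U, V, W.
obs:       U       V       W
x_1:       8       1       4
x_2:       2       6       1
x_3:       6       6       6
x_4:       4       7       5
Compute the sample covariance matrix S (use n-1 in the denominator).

Step 1 — column means:
  mean(U) = (8 + 2 + 6 + 4) / 4 = 20/4 = 5
  mean(V) = (1 + 6 + 6 + 7) / 4 = 20/4 = 5
  mean(W) = (4 + 1 + 6 + 5) / 4 = 16/4 = 4

Step 2 — sample covariance S[i,j] = (1/(n-1)) · Σ_k (x_{k,i} - mean_i) · (x_{k,j} - mean_j), with n-1 = 3.
  S[U,U] = ((3)·(3) + (-3)·(-3) + (1)·(1) + (-1)·(-1)) / 3 = 20/3 = 6.6667
  S[U,V] = ((3)·(-4) + (-3)·(1) + (1)·(1) + (-1)·(2)) / 3 = -16/3 = -5.3333
  S[U,W] = ((3)·(0) + (-3)·(-3) + (1)·(2) + (-1)·(1)) / 3 = 10/3 = 3.3333
  S[V,V] = ((-4)·(-4) + (1)·(1) + (1)·(1) + (2)·(2)) / 3 = 22/3 = 7.3333
  S[V,W] = ((-4)·(0) + (1)·(-3) + (1)·(2) + (2)·(1)) / 3 = 1/3 = 0.3333
  S[W,W] = ((0)·(0) + (-3)·(-3) + (2)·(2) + (1)·(1)) / 3 = 14/3 = 4.6667

S is symmetric (S[j,i] = S[i,j]). Assembling:

S = [[6.6667, -5.3333, 3.3333],
 [-5.3333, 7.3333, 0.3333],
 [3.3333, 0.3333, 4.6667]]


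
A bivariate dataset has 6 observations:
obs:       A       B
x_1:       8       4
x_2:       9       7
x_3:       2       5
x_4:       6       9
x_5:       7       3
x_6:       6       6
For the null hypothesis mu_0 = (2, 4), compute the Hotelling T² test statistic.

Step 1 — sample mean vector:
  mean(A) = (8 + 9 + 2 + 6 + 7 + 6) / 6 = 38/6 = 6.3333
  mean(B) = (4 + 7 + 5 + 9 + 3 + 6) / 6 = 34/6 = 5.6667
  x̄ = (6.3333, 5.6667),  deviation x̄ - mu_0 = (6.3333, 5.6667) - (2, 4) = (4.3333, 1.6667).

Step 2 — sample covariance matrix, S[i,j] = (1/(n-1)) · Σ_k (x_{k,i} - mean_i) · (x_{k,j} - mean_j), divisor n-1 = 5:
  S[A,A] = ((1.6667)·(1.6667) + (2.6667)·(2.6667) + (-4.3333)·(-4.3333) + (-0.3333)·(-0.3333) + (0.6667)·(0.6667) + (-0.3333)·(-0.3333)) / 5 = 29.3333/5 = 5.8667
  S[A,B] = ((1.6667)·(-1.6667) + (2.6667)·(1.3333) + (-4.3333)·(-0.6667) + (-0.3333)·(3.3333) + (0.6667)·(-2.6667) + (-0.3333)·(0.3333)) / 5 = 0.6667/5 = 0.1333
  S[B,B] = ((-1.6667)·(-1.6667) + (1.3333)·(1.3333) + (-0.6667)·(-0.6667) + (3.3333)·(3.3333) + (-2.6667)·(-2.6667) + (0.3333)·(0.3333)) / 5 = 23.3333/5 = 4.6667
  S = [[5.8667, 0.1333],
 [0.1333, 4.6667]].

Step 3 — invert S. det(S) = 5.8667·4.6667 - (0.1333)² = 27.36.
  S^{-1} = (1/det) · [[d, -b], [-b, a]] = [[0.1706, -0.0049],
 [-0.0049, 0.2144]].

Step 4 — quadratic form (x̄ - mu_0)^T · S^{-1} · (x̄ - mu_0):
  S^{-1} · (x̄ - mu_0) = (0.731, 0.3363),
  (x̄ - mu_0)^T · [...] = (4.3333)·(0.731) + (1.6667)·(0.3363) = 3.7281.

Step 5 — scale by n: T² = 6 · 3.7281 = 22.3684.

T² ≈ 22.3684


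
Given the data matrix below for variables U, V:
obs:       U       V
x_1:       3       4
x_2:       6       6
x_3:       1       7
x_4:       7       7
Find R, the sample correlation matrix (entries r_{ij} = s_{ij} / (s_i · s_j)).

Step 1 — column means:
  mean(U) = (3 + 6 + 1 + 7) / 4 = 17/4 = 4.25
  mean(V) = (4 + 6 + 7 + 7) / 4 = 24/4 = 6

Step 2 — sample variances and covariances s[i,j] = (1/(n-1)) · Σ_k (x_{k,i} - mean_i) · (x_{k,j} - mean_j), with n-1 = 3:
  s[U,U] = ((-1.25)·(-1.25) + (1.75)·(1.75) + (-3.25)·(-3.25) + (2.75)·(2.75)) / 3 = 22.75/3 = 7.5833
  s[U,V] = ((-1.25)·(-2) + (1.75)·(0) + (-3.25)·(1) + (2.75)·(1)) / 3 = 2/3 = 0.6667
  s[V,V] = ((-2)·(-2) + (0)·(0) + (1)·(1) + (1)·(1)) / 3 = 6/3 = 2
  Sample standard deviations s_i = √(s[i,i]):
  s(U) = √(7.5833) = 2.7538
  s(V) = √(2) = 1.4142

Step 3 — r_{ij} = s_{ij} / (s_i · s_j):
  r[U,U] = 1 (diagonal).
  r[U,V] = 0.6667 / (2.7538 · 1.4142) = 0.6667 / 3.8944 = 0.1712
  r[V,V] = 1 (diagonal).

R is symmetric with unit diagonal. Assembling:

R = [[1, 0.1712],
 [0.1712, 1]]


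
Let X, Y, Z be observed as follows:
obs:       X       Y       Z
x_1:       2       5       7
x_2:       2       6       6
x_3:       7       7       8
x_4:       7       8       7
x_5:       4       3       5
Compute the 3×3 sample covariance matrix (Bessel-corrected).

Step 1 — column means:
  mean(X) = (2 + 2 + 7 + 7 + 4) / 5 = 22/5 = 4.4
  mean(Y) = (5 + 6 + 7 + 8 + 3) / 5 = 29/5 = 5.8
  mean(Z) = (7 + 6 + 8 + 7 + 5) / 5 = 33/5 = 6.6

Step 2 — sample covariance S[i,j] = (1/(n-1)) · Σ_k (x_{k,i} - mean_i) · (x_{k,j} - mean_j), with n-1 = 4.
  S[X,X] = ((-2.4)·(-2.4) + (-2.4)·(-2.4) + (2.6)·(2.6) + (2.6)·(2.6) + (-0.4)·(-0.4)) / 4 = 25.2/4 = 6.3
  S[X,Y] = ((-2.4)·(-0.8) + (-2.4)·(0.2) + (2.6)·(1.2) + (2.6)·(2.2) + (-0.4)·(-2.8)) / 4 = 11.4/4 = 2.85
  S[X,Z] = ((-2.4)·(0.4) + (-2.4)·(-0.6) + (2.6)·(1.4) + (2.6)·(0.4) + (-0.4)·(-1.6)) / 4 = 5.8/4 = 1.45
  S[Y,Y] = ((-0.8)·(-0.8) + (0.2)·(0.2) + (1.2)·(1.2) + (2.2)·(2.2) + (-2.8)·(-2.8)) / 4 = 14.8/4 = 3.7
  S[Y,Z] = ((-0.8)·(0.4) + (0.2)·(-0.6) + (1.2)·(1.4) + (2.2)·(0.4) + (-2.8)·(-1.6)) / 4 = 6.6/4 = 1.65
  S[Z,Z] = ((0.4)·(0.4) + (-0.6)·(-0.6) + (1.4)·(1.4) + (0.4)·(0.4) + (-1.6)·(-1.6)) / 4 = 5.2/4 = 1.3

S is symmetric (S[j,i] = S[i,j]). Assembling:

S = [[6.3, 2.85, 1.45],
 [2.85, 3.7, 1.65],
 [1.45, 1.65, 1.3]]


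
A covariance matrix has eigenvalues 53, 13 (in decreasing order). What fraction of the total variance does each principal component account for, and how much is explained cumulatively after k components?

Step 1 — total variance = trace(Sigma) = Σ λ_i = 53 + 13 = 66.

Step 2 — fraction explained by component i = λ_i / Σ λ:
  PC1: 53/66 = 0.803
  PC2: 13/66 = 0.197

Step 3 — cumulative fraction after k components = (λ_1 + ... + λ_k) / Σ λ:
  k = 1: 53/66 = 0.803
  k = 2: (53 + 13)/66 = 66/66 = 1

Summary (fraction, with percent):

explained: PC1 0.803 (80.3%), PC2 0.197 (19.7%);  cumulative: 0.803, 1


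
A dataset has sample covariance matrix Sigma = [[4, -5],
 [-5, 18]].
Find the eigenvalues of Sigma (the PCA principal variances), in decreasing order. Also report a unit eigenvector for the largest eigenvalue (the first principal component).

Step 1 — characteristic polynomial of 2×2 Sigma:
  det(Sigma - λI) = λ² - trace · λ + det = 0.
  trace = 4 + 18 = 22, det = 4·18 - (-5)² = 47.
Step 2 — discriminant:
  Δ = trace² - 4·det = 484 - 188 = 296.
Step 3 — eigenvalues:
  λ = (trace ± √Δ)/2 = (22 ± 17.2047)/2,
  λ_1 = 19.6023,  λ_2 = 2.3977.

Step 4 — unit eigenvector for λ_1: solve (Sigma - λ_1 I)v = 0. First row:
  (4 - 19.6023)·v_x + (-5)·v_y = 0, i.e. (-15.6023)·v_x + (-5)·v_y = 0,
  so v ∝ (b, λ_1 - a) = (-5, 15.6023); multiply by -1 so the first entry is positive: u = (5, -15.6023).
  ||u|| = √((5)² + (-15.6023)²) = √(268.4326) ≈ 16.3839,
  v_1 = u/||u|| ≈ (0.3052, -0.9523) (||v_1|| = 1).

λ_1 = 19.6023,  λ_2 = 2.3977;  v_1 ≈ (0.3052, -0.9523)


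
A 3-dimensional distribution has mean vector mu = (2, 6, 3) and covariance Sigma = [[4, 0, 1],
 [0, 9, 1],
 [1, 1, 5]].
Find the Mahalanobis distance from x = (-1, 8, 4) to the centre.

Step 1 — centre the observation: (x - mu) = (-3, 2, 1).

Step 2 — invert Sigma (cofactor / det for 3×3, or solve directly):
  Sigma^{-1} = [[0.2635, 0.006, -0.0539],
 [0.006, 0.1138, -0.024],
 [-0.0539, -0.024, 0.2156]].

Step 3 — form the quadratic (x - mu)^T · Sigma^{-1} · (x - mu):
  Sigma^{-1} · (x - mu) = (-0.8323, 0.1856, 0.3293).
  (x - mu)^T · [Sigma^{-1} · (x - mu)] = (-3)·(-0.8323) + (2)·(0.1856) + (1)·(0.3293) = 3.1976.

Step 4 — take square root: d = √(3.1976) ≈ 1.7882.

d(x, mu) = √(3.1976) ≈ 1.7882


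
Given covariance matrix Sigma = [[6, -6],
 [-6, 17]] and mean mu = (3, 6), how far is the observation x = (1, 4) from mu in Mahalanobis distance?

Step 1 — centre the observation: (x - mu) = (-2, -2).

Step 2 — invert Sigma. det(Sigma) = 6·17 - (-6)² = 66.
  Sigma^{-1} = (1/det) · [[d, -b], [-b, a]] = [[0.2576, 0.0909],
 [0.0909, 0.0909]].

Step 3 — form the quadratic (x - mu)^T · Sigma^{-1} · (x - mu):
  Sigma^{-1} · (x - mu) = (-0.697, -0.3636).
  (x - mu)^T · [Sigma^{-1} · (x - mu)] = (-2)·(-0.697) + (-2)·(-0.3636) = 2.1212.

Step 4 — take square root: d = √(2.1212) ≈ 1.4564.

d(x, mu) = √(2.1212) ≈ 1.4564


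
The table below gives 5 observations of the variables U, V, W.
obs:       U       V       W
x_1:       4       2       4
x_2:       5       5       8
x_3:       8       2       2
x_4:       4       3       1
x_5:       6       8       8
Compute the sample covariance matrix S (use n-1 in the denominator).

Step 1 — column means:
  mean(U) = (4 + 5 + 8 + 4 + 6) / 5 = 27/5 = 5.4
  mean(V) = (2 + 5 + 2 + 3 + 8) / 5 = 20/5 = 4
  mean(W) = (4 + 8 + 2 + 1 + 8) / 5 = 23/5 = 4.6

Step 2 — sample covariance S[i,j] = (1/(n-1)) · Σ_k (x_{k,i} - mean_i) · (x_{k,j} - mean_j), with n-1 = 4.
  S[U,U] = ((-1.4)·(-1.4) + (-0.4)·(-0.4) + (2.6)·(2.6) + (-1.4)·(-1.4) + (0.6)·(0.6)) / 4 = 11.2/4 = 2.8
  S[U,V] = ((-1.4)·(-2) + (-0.4)·(1) + (2.6)·(-2) + (-1.4)·(-1) + (0.6)·(4)) / 4 = 1/4 = 0.25
  S[U,W] = ((-1.4)·(-0.6) + (-0.4)·(3.4) + (2.6)·(-2.6) + (-1.4)·(-3.6) + (0.6)·(3.4)) / 4 = -0.2/4 = -0.05
  S[V,V] = ((-2)·(-2) + (1)·(1) + (-2)·(-2) + (-1)·(-1) + (4)·(4)) / 4 = 26/4 = 6.5
  S[V,W] = ((-2)·(-0.6) + (1)·(3.4) + (-2)·(-2.6) + (-1)·(-3.6) + (4)·(3.4)) / 4 = 27/4 = 6.75
  S[W,W] = ((-0.6)·(-0.6) + (3.4)·(3.4) + (-2.6)·(-2.6) + (-3.6)·(-3.6) + (3.4)·(3.4)) / 4 = 43.2/4 = 10.8

S is symmetric (S[j,i] = S[i,j]). Assembling:

S = [[2.8, 0.25, -0.05],
 [0.25, 6.5, 6.75],
 [-0.05, 6.75, 10.8]]


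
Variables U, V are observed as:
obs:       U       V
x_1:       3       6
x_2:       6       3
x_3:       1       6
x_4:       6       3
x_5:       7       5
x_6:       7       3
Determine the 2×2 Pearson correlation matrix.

Step 1 — column means:
  mean(U) = (3 + 6 + 1 + 6 + 7 + 7) / 6 = 30/6 = 5
  mean(V) = (6 + 3 + 6 + 3 + 5 + 3) / 6 = 26/6 = 4.3333

Step 2 — sample variances and covariances s[i,j] = (1/(n-1)) · Σ_k (x_{k,i} - mean_i) · (x_{k,j} - mean_j), with n-1 = 5:
  s[U,U] = ((-2)·(-2) + (1)·(1) + (-4)·(-4) + (1)·(1) + (2)·(2) + (2)·(2)) / 5 = 30/5 = 6
  s[U,V] = ((-2)·(1.6667) + (1)·(-1.3333) + (-4)·(1.6667) + (1)·(-1.3333) + (2)·(0.6667) + (2)·(-1.3333)) / 5 = -14/5 = -2.8
  s[V,V] = ((1.6667)·(1.6667) + (-1.3333)·(-1.3333) + (1.6667)·(1.6667) + (-1.3333)·(-1.3333) + (0.6667)·(0.6667) + (-1.3333)·(-1.3333)) / 5 = 11.3333/5 = 2.2667
  Sample standard deviations s_i = √(s[i,i]):
  s(U) = √(6) = 2.4495
  s(V) = √(2.2667) = 1.5055

Step 3 — r_{ij} = s_{ij} / (s_i · s_j):
  r[U,U] = 1 (diagonal).
  r[U,V] = -2.8 / (2.4495 · 1.5055) = -2.8 / 3.6878 = -0.7593
  r[V,V] = 1 (diagonal).

R is symmetric with unit diagonal. Assembling:

R = [[1, -0.7593],
 [-0.7593, 1]]


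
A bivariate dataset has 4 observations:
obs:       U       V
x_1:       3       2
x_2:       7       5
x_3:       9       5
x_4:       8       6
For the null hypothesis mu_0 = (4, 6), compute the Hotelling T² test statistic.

Step 1 — sample mean vector:
  mean(U) = (3 + 7 + 9 + 8) / 4 = 27/4 = 6.75
  mean(V) = (2 + 5 + 5 + 6) / 4 = 18/4 = 4.5
  x̄ = (6.75, 4.5),  deviation x̄ - mu_0 = (6.75, 4.5) - (4, 6) = (2.75, -1.5).

Step 2 — sample covariance matrix, S[i,j] = (1/(n-1)) · Σ_k (x_{k,i} - mean_i) · (x_{k,j} - mean_j), divisor n-1 = 3:
  S[U,U] = ((-3.75)·(-3.75) + (0.25)·(0.25) + (2.25)·(2.25) + (1.25)·(1.25)) / 3 = 20.75/3 = 6.9167
  S[U,V] = ((-3.75)·(-2.5) + (0.25)·(0.5) + (2.25)·(0.5) + (1.25)·(1.5)) / 3 = 12.5/3 = 4.1667
  S[V,V] = ((-2.5)·(-2.5) + (0.5)·(0.5) + (0.5)·(0.5) + (1.5)·(1.5)) / 3 = 9/3 = 3
  S = [[6.9167, 4.1667],
 [4.1667, 3]].

Step 3 — invert S. det(S) = 6.9167·3 - (4.1667)² = 3.3889.
  S^{-1} = (1/det) · [[d, -b], [-b, a]] = [[0.8852, -1.2295],
 [-1.2295, 2.041]].

Step 4 — quadratic form (x̄ - mu_0)^T · S^{-1} · (x̄ - mu_0):
  S^{-1} · (x̄ - mu_0) = (4.2787, -6.4426),
  (x̄ - mu_0)^T · [...] = (2.75)·(4.2787) + (-1.5)·(-6.4426) = 21.4303.

Step 5 — scale by n: T² = 4 · 21.4303 = 85.7213.

T² ≈ 85.7213


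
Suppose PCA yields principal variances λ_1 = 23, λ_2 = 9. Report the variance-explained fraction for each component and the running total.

Step 1 — total variance = trace(Sigma) = Σ λ_i = 23 + 9 = 32.

Step 2 — fraction explained by component i = λ_i / Σ λ:
  PC1: 23/32 = 0.7188
  PC2: 9/32 = 0.2812

Step 3 — cumulative fraction after k components = (λ_1 + ... + λ_k) / Σ λ:
  k = 1: 23/32 = 0.7188
  k = 2: (23 + 9)/32 = 32/32 = 1

Summary (fraction, with percent):

explained: PC1 0.7188 (71.88%), PC2 0.2812 (28.12%);  cumulative: 0.7188, 1


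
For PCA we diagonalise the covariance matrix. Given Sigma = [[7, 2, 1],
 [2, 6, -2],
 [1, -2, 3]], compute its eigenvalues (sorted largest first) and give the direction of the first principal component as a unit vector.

Step 1 — characteristic polynomial p(λ) = det(λI - Sigma) = λ³ - tr·λ² + c_1·λ - det, where tr = trace, c_1 = sum of the principal 2×2 minors, det = det(Sigma):
  tr = 7 + 6 + 3 = 16,
  c_1 = (7·6 - (2)²) + (7·3 - (1)²) + (6·3 - (-2)²) = 38 + 20 + 14 = 72,
  det = 7·(6·3 - (-2)²) - (2)·((2)·3 - (-2)·(1)) + (1)·((2)·(-2) - 6·(1)) = 7·(14) - (2)·(8) + (1)·(-10) = 72.
  So p(λ) = λ³ - 16λ² + 72λ - 72.
Step 2 — look for an integer root (rational root theorem: any rational root is an integer divisor of 72). Testing λ = 6:
  p(6) = 216 - 576 + 432 - 72 = 0  ✓
  Dividing out (λ - 6): p(λ) = (λ - 6)(λ² - 10λ + 12).
Step 3 — remaining eigenvalues from the quadratic λ² - 10λ + 12 = 0:
  Δ = 10² - 4·12 = 100 - 48 = 52,  λ = (10 ± √52)/2 = (10 ± 7.2111)/2 ≈ 8.6056 or 1.3944.
  Sorted: λ_1 = 8.6056,  λ_2 = 6,  λ_3 = 1.3944  (check: sum = 16 = tr ✓).

Step 4 — unit eigenvector for λ_1 ≈ 8.6056: v spans the null space of (Sigma - λ_1 I), whose rows are
  r_1 = (-1.6056, 2, 1),  r_2 = (2, -2.6056, -2),  r_3 = (1, -2, -5.6056).
  v is orthogonal to every row, so take v ∝ r_1 × r_2 = ((2)·(-2) - (1)·(-2.6056), (1)·(2) - (-1.6056)·(-2), (-1.6056)·(-2.6056) - (2)·(2)) ≈ (-1.3944, -1.2111, 0.1833).
  Rescale (multiply by -1 so the first nonzero entry is positive): u = (1.3944, 1.2111, -0.1833).
  ||u|| = √((1.3944)² + (1.2111)² + (-0.1833)²) = √(3.4449) ≈ 1.856,  v_1 = u/||u|| ≈ (0.7513, 0.6525, -0.0988) (||v_1|| = 1).

λ_1 = 8.6056,  λ_2 = 6,  λ_3 = 1.3944;  v_1 ≈ (0.7513, 0.6525, -0.0988)


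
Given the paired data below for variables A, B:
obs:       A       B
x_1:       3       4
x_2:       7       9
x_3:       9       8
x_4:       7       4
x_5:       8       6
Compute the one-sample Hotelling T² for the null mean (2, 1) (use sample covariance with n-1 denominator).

Step 1 — sample mean vector:
  mean(A) = (3 + 7 + 9 + 7 + 8) / 5 = 34/5 = 6.8
  mean(B) = (4 + 9 + 8 + 4 + 6) / 5 = 31/5 = 6.2
  x̄ = (6.8, 6.2),  deviation x̄ - mu_0 = (6.8, 6.2) - (2, 1) = (4.8, 5.2).

Step 2 — sample covariance matrix, S[i,j] = (1/(n-1)) · Σ_k (x_{k,i} - mean_i) · (x_{k,j} - mean_j), divisor n-1 = 4:
  S[A,A] = ((-3.8)·(-3.8) + (0.2)·(0.2) + (2.2)·(2.2) + (0.2)·(0.2) + (1.2)·(1.2)) / 4 = 20.8/4 = 5.2
  S[A,B] = ((-3.8)·(-2.2) + (0.2)·(2.8) + (2.2)·(1.8) + (0.2)·(-2.2) + (1.2)·(-0.2)) / 4 = 12.2/4 = 3.05
  S[B,B] = ((-2.2)·(-2.2) + (2.8)·(2.8) + (1.8)·(1.8) + (-2.2)·(-2.2) + (-0.2)·(-0.2)) / 4 = 20.8/4 = 5.2
  S = [[5.2, 3.05],
 [3.05, 5.2]].

Step 3 — invert S. det(S) = 5.2·5.2 - (3.05)² = 17.7375.
  S^{-1} = (1/det) · [[d, -b], [-b, a]] = [[0.2932, -0.172],
 [-0.172, 0.2932]].

Step 4 — quadratic form (x̄ - mu_0)^T · S^{-1} · (x̄ - mu_0):
  S^{-1} · (x̄ - mu_0) = (0.513, 0.6991),
  (x̄ - mu_0)^T · [...] = (4.8)·(0.513) + (5.2)·(0.6991) = 6.0978.

Step 5 — scale by n: T² = 5 · 6.0978 = 30.4891.

T² ≈ 30.4891


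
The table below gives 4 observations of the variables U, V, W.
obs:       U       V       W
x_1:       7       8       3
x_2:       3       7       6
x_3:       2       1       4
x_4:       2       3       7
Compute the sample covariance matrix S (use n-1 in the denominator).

Step 1 — column means:
  mean(U) = (7 + 3 + 2 + 2) / 4 = 14/4 = 3.5
  mean(V) = (8 + 7 + 1 + 3) / 4 = 19/4 = 4.75
  mean(W) = (3 + 6 + 4 + 7) / 4 = 20/4 = 5

Step 2 — sample covariance S[i,j] = (1/(n-1)) · Σ_k (x_{k,i} - mean_i) · (x_{k,j} - mean_j), with n-1 = 3.
  S[U,U] = ((3.5)·(3.5) + (-0.5)·(-0.5) + (-1.5)·(-1.5) + (-1.5)·(-1.5)) / 3 = 17/3 = 5.6667
  S[U,V] = ((3.5)·(3.25) + (-0.5)·(2.25) + (-1.5)·(-3.75) + (-1.5)·(-1.75)) / 3 = 18.5/3 = 6.1667
  S[U,W] = ((3.5)·(-2) + (-0.5)·(1) + (-1.5)·(-1) + (-1.5)·(2)) / 3 = -9/3 = -3
  S[V,V] = ((3.25)·(3.25) + (2.25)·(2.25) + (-3.75)·(-3.75) + (-1.75)·(-1.75)) / 3 = 32.75/3 = 10.9167
  S[V,W] = ((3.25)·(-2) + (2.25)·(1) + (-3.75)·(-1) + (-1.75)·(2)) / 3 = -4/3 = -1.3333
  S[W,W] = ((-2)·(-2) + (1)·(1) + (-1)·(-1) + (2)·(2)) / 3 = 10/3 = 3.3333

S is symmetric (S[j,i] = S[i,j]). Assembling:

S = [[5.6667, 6.1667, -3],
 [6.1667, 10.9167, -1.3333],
 [-3, -1.3333, 3.3333]]


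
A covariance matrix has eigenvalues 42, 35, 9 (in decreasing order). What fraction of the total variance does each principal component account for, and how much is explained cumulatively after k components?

Step 1 — total variance = trace(Sigma) = Σ λ_i = 42 + 35 + 9 = 86.

Step 2 — fraction explained by component i = λ_i / Σ λ:
  PC1: 42/86 = 0.4884
  PC2: 35/86 = 0.407
  PC3: 9/86 = 0.1047

Step 3 — cumulative fraction after k components = (λ_1 + ... + λ_k) / Σ λ:
  k = 1: 42/86 = 0.4884
  k = 2: (42 + 35)/86 = 77/86 = 0.8953
  k = 3: (42 + 35 + 9)/86 = 86/86 = 1

Summary (fraction, with percent):

explained: PC1 0.4884 (48.84%), PC2 0.407 (40.7%), PC3 0.1047 (10.47%);  cumulative: 0.4884, 0.8953, 1


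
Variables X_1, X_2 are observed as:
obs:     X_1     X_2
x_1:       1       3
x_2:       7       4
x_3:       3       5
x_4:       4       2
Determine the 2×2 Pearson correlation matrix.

Step 1 — column means:
  mean(X_1) = (1 + 7 + 3 + 4) / 4 = 15/4 = 3.75
  mean(X_2) = (3 + 4 + 5 + 2) / 4 = 14/4 = 3.5

Step 2 — sample variances and covariances s[i,j] = (1/(n-1)) · Σ_k (x_{k,i} - mean_i) · (x_{k,j} - mean_j), with n-1 = 3:
  s[X_1,X_1] = ((-2.75)·(-2.75) + (3.25)·(3.25) + (-0.75)·(-0.75) + (0.25)·(0.25)) / 3 = 18.75/3 = 6.25
  s[X_1,X_2] = ((-2.75)·(-0.5) + (3.25)·(0.5) + (-0.75)·(1.5) + (0.25)·(-1.5)) / 3 = 1.5/3 = 0.5
  s[X_2,X_2] = ((-0.5)·(-0.5) + (0.5)·(0.5) + (1.5)·(1.5) + (-1.5)·(-1.5)) / 3 = 5/3 = 1.6667
  Sample standard deviations s_i = √(s[i,i]):
  s(X_1) = √(6.25) = 2.5
  s(X_2) = √(1.6667) = 1.291

Step 3 — r_{ij} = s_{ij} / (s_i · s_j):
  r[X_1,X_1] = 1 (diagonal).
  r[X_1,X_2] = 0.5 / (2.5 · 1.291) = 0.5 / 3.2275 = 0.1549
  r[X_2,X_2] = 1 (diagonal).

R is symmetric with unit diagonal. Assembling:

R = [[1, 0.1549],
 [0.1549, 1]]


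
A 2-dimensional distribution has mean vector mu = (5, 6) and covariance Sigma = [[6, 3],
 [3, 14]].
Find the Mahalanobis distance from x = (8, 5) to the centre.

Step 1 — centre the observation: (x - mu) = (3, -1).

Step 2 — invert Sigma. det(Sigma) = 6·14 - (3)² = 75.
  Sigma^{-1} = (1/det) · [[d, -b], [-b, a]] = [[0.1867, -0.04],
 [-0.04, 0.08]].

Step 3 — form the quadratic (x - mu)^T · Sigma^{-1} · (x - mu):
  Sigma^{-1} · (x - mu) = (0.6, -0.2).
  (x - mu)^T · [Sigma^{-1} · (x - mu)] = (3)·(0.6) + (-1)·(-0.2) = 2.

Step 4 — take square root: d = √(2) ≈ 1.4142.

d(x, mu) = √(2) ≈ 1.4142


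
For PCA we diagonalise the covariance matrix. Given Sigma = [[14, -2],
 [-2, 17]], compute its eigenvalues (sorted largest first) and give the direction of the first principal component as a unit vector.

Step 1 — characteristic polynomial of 2×2 Sigma:
  det(Sigma - λI) = λ² - trace · λ + det = 0.
  trace = 14 + 17 = 31, det = 14·17 - (-2)² = 234.
Step 2 — discriminant:
  Δ = trace² - 4·det = 961 - 936 = 25.
Step 3 — eigenvalues:
  λ = (trace ± √Δ)/2 = (31 ± 5)/2,
  λ_1 = 18,  λ_2 = 13.

Step 4 — unit eigenvector for λ_1: solve (Sigma - λ_1 I)v = 0. First row:
  (14 - 18)·v_x + (-2)·v_y = 0, i.e. (-4)·v_x + (-2)·v_y = 0,
  so v ∝ (b, λ_1 - a) = (-2, 4); multiply by -1 so the first entry is positive: u = (2, -4).
  ||u|| = √((2)² + (-4)²) = √(20) ≈ 4.4721,
  v_1 = u/||u|| ≈ (0.4472, -0.8944) (||v_1|| = 1).

λ_1 = 18,  λ_2 = 13;  v_1 ≈ (0.4472, -0.8944)


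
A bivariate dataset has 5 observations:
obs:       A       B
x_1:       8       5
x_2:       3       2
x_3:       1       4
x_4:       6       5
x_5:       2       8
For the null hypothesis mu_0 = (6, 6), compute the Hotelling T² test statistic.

Step 1 — sample mean vector:
  mean(A) = (8 + 3 + 1 + 6 + 2) / 5 = 20/5 = 4
  mean(B) = (5 + 2 + 4 + 5 + 8) / 5 = 24/5 = 4.8
  x̄ = (4, 4.8),  deviation x̄ - mu_0 = (4, 4.8) - (6, 6) = (-2, -1.2).

Step 2 — sample covariance matrix, S[i,j] = (1/(n-1)) · Σ_k (x_{k,i} - mean_i) · (x_{k,j} - mean_j), divisor n-1 = 4:
  S[A,A] = ((4)·(4) + (-1)·(-1) + (-3)·(-3) + (2)·(2) + (-2)·(-2)) / 4 = 34/4 = 8.5
  S[A,B] = ((4)·(0.2) + (-1)·(-2.8) + (-3)·(-0.8) + (2)·(0.2) + (-2)·(3.2)) / 4 = 0/4 = 0
  S[B,B] = ((0.2)·(0.2) + (-2.8)·(-2.8) + (-0.8)·(-0.8) + (0.2)·(0.2) + (3.2)·(3.2)) / 4 = 18.8/4 = 4.7
  S = [[8.5, 0],
 [0, 4.7]].

Step 3 — invert S. det(S) = 8.5·4.7 - (0)² = 39.95.
  S^{-1} = (1/det) · [[d, -b], [-b, a]] = [[0.1176, 0],
 [0, 0.2128]].

Step 4 — quadratic form (x̄ - mu_0)^T · S^{-1} · (x̄ - mu_0):
  S^{-1} · (x̄ - mu_0) = (-0.2353, -0.2553),
  (x̄ - mu_0)^T · [...] = (-2)·(-0.2353) + (-1.2)·(-0.2553) = 0.777.

Step 5 — scale by n: T² = 5 · 0.777 = 3.8849.

T² ≈ 3.8849


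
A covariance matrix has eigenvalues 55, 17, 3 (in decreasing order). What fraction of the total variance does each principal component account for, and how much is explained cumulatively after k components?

Step 1 — total variance = trace(Sigma) = Σ λ_i = 55 + 17 + 3 = 75.

Step 2 — fraction explained by component i = λ_i / Σ λ:
  PC1: 55/75 = 0.7333
  PC2: 17/75 = 0.2267
  PC3: 3/75 = 0.04

Step 3 — cumulative fraction after k components = (λ_1 + ... + λ_k) / Σ λ:
  k = 1: 55/75 = 0.7333
  k = 2: (55 + 17)/75 = 72/75 = 0.96
  k = 3: (55 + 17 + 3)/75 = 75/75 = 1

Summary (fraction, with percent):

explained: PC1 0.7333 (73.33%), PC2 0.2267 (22.67%), PC3 0.04 (4%);  cumulative: 0.7333, 0.96, 1


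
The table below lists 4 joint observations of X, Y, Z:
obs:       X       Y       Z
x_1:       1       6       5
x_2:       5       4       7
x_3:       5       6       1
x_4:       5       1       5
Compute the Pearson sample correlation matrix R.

Step 1 — column means:
  mean(X) = (1 + 5 + 5 + 5) / 4 = 16/4 = 4
  mean(Y) = (6 + 4 + 6 + 1) / 4 = 17/4 = 4.25
  mean(Z) = (5 + 7 + 1 + 5) / 4 = 18/4 = 4.5

Step 2 — sample variances and covariances s[i,j] = (1/(n-1)) · Σ_k (x_{k,i} - mean_i) · (x_{k,j} - mean_j), with n-1 = 3:
  s[X,X] = ((-3)·(-3) + (1)·(1) + (1)·(1) + (1)·(1)) / 3 = 12/3 = 4
  s[X,Y] = ((-3)·(1.75) + (1)·(-0.25) + (1)·(1.75) + (1)·(-3.25)) / 3 = -7/3 = -2.3333
  s[X,Z] = ((-3)·(0.5) + (1)·(2.5) + (1)·(-3.5) + (1)·(0.5)) / 3 = -2/3 = -0.6667
  s[Y,Y] = ((1.75)·(1.75) + (-0.25)·(-0.25) + (1.75)·(1.75) + (-3.25)·(-3.25)) / 3 = 16.75/3 = 5.5833
  s[Y,Z] = ((1.75)·(0.5) + (-0.25)·(2.5) + (1.75)·(-3.5) + (-3.25)·(0.5)) / 3 = -7.5/3 = -2.5
  s[Z,Z] = ((0.5)·(0.5) + (2.5)·(2.5) + (-3.5)·(-3.5) + (0.5)·(0.5)) / 3 = 19/3 = 6.3333
  Sample standard deviations s_i = √(s[i,i]):
  s(X) = √(4) = 2
  s(Y) = √(5.5833) = 2.3629
  s(Z) = √(6.3333) = 2.5166

Step 3 — r_{ij} = s_{ij} / (s_i · s_j):
  r[X,X] = 1 (diagonal).
  r[X,Y] = -2.3333 / (2 · 2.3629) = -2.3333 / 4.7258 = -0.4937
  r[X,Z] = -0.6667 / (2 · 2.5166) = -0.6667 / 5.0332 = -0.1325
  r[Y,Y] = 1 (diagonal).
  r[Y,Z] = -2.5 / (2.3629 · 2.5166) = -2.5 / 5.9465 = -0.4204
  r[Z,Z] = 1 (diagonal).

R is symmetric with unit diagonal. Assembling:

R = [[1, -0.4937, -0.1325],
 [-0.4937, 1, -0.4204],
 [-0.1325, -0.4204, 1]]
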